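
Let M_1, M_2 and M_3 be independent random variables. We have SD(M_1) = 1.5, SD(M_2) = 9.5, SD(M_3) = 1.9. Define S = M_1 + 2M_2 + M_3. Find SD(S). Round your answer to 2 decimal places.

19.15

Var(M_1) = 2.25, Var(M_2) = 90.25, Var(M_3) = 3.61
By independence, Var(S) = (1)²Var(M_1) + (2)²Var(M_2) + (1)²Var(M_3)
= (1)²·2.25 + (2)²·90.25 + (1)²·3.61 = 366.86
SD(S) = √366.86 ≈ 19.15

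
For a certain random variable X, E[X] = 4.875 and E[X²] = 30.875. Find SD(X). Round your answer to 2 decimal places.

Var(X) = 30.875 − (4.875)² = 7.109375
SD(X) = √7.109375 ≈ 2.67

2.67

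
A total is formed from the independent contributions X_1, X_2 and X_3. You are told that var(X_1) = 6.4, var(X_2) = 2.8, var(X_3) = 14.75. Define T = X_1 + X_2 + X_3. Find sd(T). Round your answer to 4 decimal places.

4.8939

By independence, var(T) = (1)²var(X_1) + (1)²var(X_2) + (1)²var(X_3)
= (1)²·6.4 + (1)²·2.8 + (1)²·14.75 = 23.95
sd(T) = √23.95 ≈ 4.8939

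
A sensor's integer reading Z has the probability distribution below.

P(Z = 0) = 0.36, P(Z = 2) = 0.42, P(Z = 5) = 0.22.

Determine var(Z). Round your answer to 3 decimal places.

E[Z] = (0)(0.36) + (2)(0.42) + (5)(0.22) = 1.94
E[Z²] = (0)²(0.36) + (2)²(0.42) + (5)²(0.22) = 7.18
var(Z) = E[Z²] − (E[Z])² = 7.18 − (1.94)² = 3.4164

3.416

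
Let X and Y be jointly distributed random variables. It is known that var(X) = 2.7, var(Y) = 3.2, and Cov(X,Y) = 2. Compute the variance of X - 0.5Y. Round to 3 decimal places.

var(X - 0.5Y) = (1)²·var(X) + (-0.5)²·var(Y) + 2·(1)·(-0.5)·Cov(X,Y)
= 1·2.7 + 0.25·3.2 + -1·2 = 1.5

1.500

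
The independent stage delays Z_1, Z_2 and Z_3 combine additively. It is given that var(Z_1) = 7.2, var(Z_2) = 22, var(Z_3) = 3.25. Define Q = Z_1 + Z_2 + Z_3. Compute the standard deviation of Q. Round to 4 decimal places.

5.6965

By independence, var(Q) = (1)²var(Z_1) + (1)²var(Z_2) + (1)²var(Z_3)
= (1)²·7.2 + (1)²·22 + (1)²·3.25 = 32.45
σ(Q) = √32.45 ≈ 5.6965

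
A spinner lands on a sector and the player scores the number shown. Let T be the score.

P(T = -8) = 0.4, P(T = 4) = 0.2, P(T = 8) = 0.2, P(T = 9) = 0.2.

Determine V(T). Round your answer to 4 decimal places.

56.8000

E[T] = (-8)(0.4) + (4)(0.2) + (8)(0.2) + (9)(0.2) = 1
E[T²] = (-8)²(0.4) + (4)²(0.2) + (8)²(0.2) + (9)²(0.2) = 57.8
V(T) = E[T²] − (E[T])² = 57.8 − (1)² = 56.8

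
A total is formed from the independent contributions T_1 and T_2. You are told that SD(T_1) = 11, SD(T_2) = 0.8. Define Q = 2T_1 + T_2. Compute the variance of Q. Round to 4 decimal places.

484.6400

V(T_1) = 121, V(T_2) = 0.64
By independence, V(Q) = (2)²V(T_1) + (1)²V(T_2)
= (2)²·121 + (1)²·0.64 = 484.64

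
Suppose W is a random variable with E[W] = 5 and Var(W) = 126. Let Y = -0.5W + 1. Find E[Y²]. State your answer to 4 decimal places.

E[-0.5W + 1] = -0.5·5 + 1 = -1.5
Var(-0.5W + 1) = (-0.5)²·126 = 31.5
E[Y²] = Var(Y) + (E[Y])² = 31.5 + (-1.5)² = 33.75

33.7500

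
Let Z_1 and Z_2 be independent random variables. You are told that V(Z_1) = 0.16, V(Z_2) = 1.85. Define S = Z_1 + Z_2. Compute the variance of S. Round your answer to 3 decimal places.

2.010

By independence, V(S) = (1)²V(Z_1) + (1)²V(Z_2)
= (1)²·0.16 + (1)²·1.85 = 2.01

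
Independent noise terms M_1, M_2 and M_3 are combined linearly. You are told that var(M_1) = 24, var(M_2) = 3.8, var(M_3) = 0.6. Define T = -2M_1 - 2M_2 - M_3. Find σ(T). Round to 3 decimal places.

By independence, var(T) = (-2)²var(M_1) + (-2)²var(M_2) + (-1)²var(M_3)
= (-2)²·24 + (-2)²·3.8 + (-1)²·0.6 = 111.8
σ(T) = √111.8 ≈ 10.574

10.574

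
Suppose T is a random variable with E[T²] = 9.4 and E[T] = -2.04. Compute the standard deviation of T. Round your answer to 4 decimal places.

V(T) = 9.4 − (-2.04)² = 5.2384
sd(T) = √5.2384 ≈ 2.2888

2.2888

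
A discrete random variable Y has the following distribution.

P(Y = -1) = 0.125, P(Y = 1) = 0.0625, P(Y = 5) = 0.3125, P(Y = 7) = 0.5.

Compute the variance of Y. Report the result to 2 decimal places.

7.50

E[Y] = (-1)(0.125) + (1)(0.0625) + (5)(0.3125) + (7)(0.5) = 5
E[Y²] = (-1)²(0.125) + (1)²(0.0625) + (5)²(0.3125) + (7)²(0.5) = 32.5
Var(Y) = E[Y²] − (E[Y])² = 32.5 − (5)² = 7.5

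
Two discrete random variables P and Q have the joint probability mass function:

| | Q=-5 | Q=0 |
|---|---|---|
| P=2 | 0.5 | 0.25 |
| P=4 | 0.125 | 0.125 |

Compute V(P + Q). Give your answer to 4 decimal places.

7.2344

E[P] = 2.5,  E[Q] = -3.125,  E[PQ] = -7.5
V(P) = 7 − (2.5)² = 0.75;  V(Q) = 15.625 − (-3.125)² = 5.859375
Cov(P,Q) = -7.5 − (2.5)(-3.125) = 0.3125
V(P + Q) = (1)²·0.75 + (1)²·5.859375 + 2·(1)·(1)·0.3125 = 7.234375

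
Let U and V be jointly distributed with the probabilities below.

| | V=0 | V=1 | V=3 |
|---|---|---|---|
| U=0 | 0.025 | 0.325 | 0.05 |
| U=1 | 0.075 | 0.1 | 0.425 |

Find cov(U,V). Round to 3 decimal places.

0.265

E[U] = 0.6,  E[V] = 1.85
E[UV] = 1.375
cov(U,V) = E[UV] − E[U]E[V] = 1.375 − (0.6)(1.85) = 0.265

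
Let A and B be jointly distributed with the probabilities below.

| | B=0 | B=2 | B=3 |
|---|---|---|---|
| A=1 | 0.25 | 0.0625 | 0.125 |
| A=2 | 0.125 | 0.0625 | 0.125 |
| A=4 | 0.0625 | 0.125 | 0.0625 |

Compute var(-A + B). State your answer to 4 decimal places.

2.6094

E[A] = 2.0625,  E[B] = 1.4375,  E[AB] = 3.25
var(A) = 5.6875 − (2.0625)² = 1.43359375;  var(B) = 3.8125 − (1.4375)² = 1.74609375
cov(A,B) = 3.25 − (2.0625)(1.4375) = 0.28515625
var(-A + B) = (-1)²·1.43359375 + (1)²·1.74609375 + 2·(-1)·(1)·0.28515625 = 2.609375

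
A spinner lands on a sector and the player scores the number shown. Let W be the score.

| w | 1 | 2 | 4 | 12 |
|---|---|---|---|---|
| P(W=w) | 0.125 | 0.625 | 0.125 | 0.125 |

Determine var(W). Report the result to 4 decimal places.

11.2344

E[W] = (1)(0.125) + (2)(0.625) + (4)(0.125) + (12)(0.125) = 3.375
E[W²] = (1)²(0.125) + (2)²(0.625) + (4)²(0.125) + (12)²(0.125) = 22.625
var(W) = E[W²] − (E[W])² = 22.625 − (3.375)² = 11.234375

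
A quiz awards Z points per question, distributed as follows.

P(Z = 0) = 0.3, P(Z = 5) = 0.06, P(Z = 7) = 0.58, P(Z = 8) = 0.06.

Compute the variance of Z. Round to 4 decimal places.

10.3344

E[Z] = (0)(0.3) + (5)(0.06) + (7)(0.58) + (8)(0.06) = 4.84
E[Z²] = (0)²(0.3) + (5)²(0.06) + (7)²(0.58) + (8)²(0.06) = 33.76
V(Z) = E[Z²] − (E[Z])² = 33.76 − (4.84)² = 10.3344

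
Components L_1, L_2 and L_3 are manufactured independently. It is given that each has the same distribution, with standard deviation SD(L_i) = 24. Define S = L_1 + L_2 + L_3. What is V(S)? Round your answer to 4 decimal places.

1728.0000

V(L_i) = (24)² = 576
By independence, V(S) = (1)²V(L_1) + (1)²V(L_2) + (1)²V(L_3)
= (1)²·576 + (1)²·576 + (1)²·576 = 1728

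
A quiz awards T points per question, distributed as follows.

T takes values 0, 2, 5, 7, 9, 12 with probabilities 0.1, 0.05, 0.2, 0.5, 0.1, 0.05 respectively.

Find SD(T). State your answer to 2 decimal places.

E[T] = (0)(0.1) + (2)(0.05) + (5)(0.2) + (7)(0.5) + (9)(0.1) + (12)(0.05) = 6.1
E[T²] = (0)²(0.1) + (2)²(0.05) + (5)²(0.2) + (7)²(0.5) + (9)²(0.1) + (12)²(0.05) = 45
V(T) = E[T²] − (E[T])² = 45 − (6.1)² = 7.79
SD(T) = √7.79 ≈ 2.79

2.79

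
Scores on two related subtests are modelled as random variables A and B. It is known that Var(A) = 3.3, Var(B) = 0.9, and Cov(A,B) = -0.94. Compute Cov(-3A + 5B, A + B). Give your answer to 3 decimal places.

Cov(-3A + 5B, A + B) = (-3)(1)Var(A) + (5)(1)Var(B) + [(-3)(1) + (5)(1)]Cov(A,B)
= -3·3.3 + 5·0.9 + 2·-0.94 = -7.28

-7.280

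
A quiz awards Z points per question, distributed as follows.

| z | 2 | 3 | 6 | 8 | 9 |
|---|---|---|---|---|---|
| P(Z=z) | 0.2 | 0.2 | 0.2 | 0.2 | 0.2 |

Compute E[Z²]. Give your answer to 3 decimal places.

38.800

E[Z²] = (2)²(0.2) + (3)²(0.2) + (6)²(0.2) + (8)²(0.2) + (9)²(0.2) = 38.8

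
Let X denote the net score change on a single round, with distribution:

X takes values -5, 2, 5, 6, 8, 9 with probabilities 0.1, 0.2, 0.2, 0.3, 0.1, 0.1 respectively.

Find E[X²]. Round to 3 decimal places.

E[X²] = (-5)²(0.1) + (2)²(0.2) + (5)²(0.2) + (6)²(0.3) + (8)²(0.1) + (9)²(0.1) = 33.6

33.600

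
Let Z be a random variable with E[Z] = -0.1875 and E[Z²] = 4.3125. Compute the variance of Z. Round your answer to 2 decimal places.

Var(Z) = 4.3125 − (-0.1875)² = 4.27734375

4.28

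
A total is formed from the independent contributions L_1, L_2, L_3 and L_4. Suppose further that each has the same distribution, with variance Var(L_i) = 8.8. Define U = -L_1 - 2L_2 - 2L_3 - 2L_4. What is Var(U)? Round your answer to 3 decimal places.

By independence, Var(U) = (-1)²Var(L_1) + (-2)²Var(L_2) + (-2)²Var(L_3) + (-2)²Var(L_4)
= (-1)²·8.8 + (-2)²·8.8 + (-2)²·8.8 + (-2)²·8.8 = 114.4

114.400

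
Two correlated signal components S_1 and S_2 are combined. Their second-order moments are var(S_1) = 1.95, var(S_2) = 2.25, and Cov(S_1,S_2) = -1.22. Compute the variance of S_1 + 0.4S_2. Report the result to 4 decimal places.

var(S_1 + 0.4S_2) = (1)²·var(S_1) + (0.4)²·var(S_2) + 2·(1)·(0.4)·Cov(S_1,S_2)
= 1·1.95 + 0.16·2.25 + 0.8·-1.22 = 1.334

1.3340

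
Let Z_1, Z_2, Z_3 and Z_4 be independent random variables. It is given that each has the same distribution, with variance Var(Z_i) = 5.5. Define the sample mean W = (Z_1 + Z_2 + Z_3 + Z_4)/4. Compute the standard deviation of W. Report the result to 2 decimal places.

By independence, Var(W) = (0.25)²Var(Z_1) + (0.25)²Var(Z_2) + (0.25)²Var(Z_3) + (0.25)²Var(Z_4)
= (0.25)²·5.5 + (0.25)²·5.5 + (0.25)²·5.5 + (0.25)²·5.5 = 1.375
σ(W) = √1.375 ≈ 1.17

1.17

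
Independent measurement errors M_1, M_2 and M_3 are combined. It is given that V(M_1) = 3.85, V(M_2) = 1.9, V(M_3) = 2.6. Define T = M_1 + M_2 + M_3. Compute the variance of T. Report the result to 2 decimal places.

8.35

By independence, V(T) = (1)²V(M_1) + (1)²V(M_2) + (1)²V(M_3)
= (1)²·3.85 + (1)²·1.9 + (1)²·2.6 = 8.35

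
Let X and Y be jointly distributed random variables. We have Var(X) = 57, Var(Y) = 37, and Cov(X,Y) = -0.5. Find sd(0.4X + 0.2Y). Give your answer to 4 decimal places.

3.2435

Var(0.4X + 0.2Y) = (0.4)²·Var(X) + (0.2)²·Var(Y) + 2·(0.4)·(0.2)·Cov(X,Y)
= 0.16·57 + 0.04·37 + 0.16·-0.5 = 10.52
sd(0.4X + 0.2Y) = √10.52 ≈ 3.2435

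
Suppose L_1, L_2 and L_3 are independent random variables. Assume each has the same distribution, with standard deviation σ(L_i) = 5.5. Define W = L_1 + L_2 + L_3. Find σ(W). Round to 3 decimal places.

9.526

var(L_i) = (5.5)² = 30.25
By independence, var(W) = (1)²var(L_1) + (1)²var(L_2) + (1)²var(L_3)
= (1)²·30.25 + (1)²·30.25 + (1)²·30.25 = 90.75
σ(W) = √90.75 ≈ 9.526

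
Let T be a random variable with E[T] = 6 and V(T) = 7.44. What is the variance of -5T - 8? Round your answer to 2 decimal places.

V(-5T - 8) = (-5)²·V(T) = 25·7.44 = 186

186.00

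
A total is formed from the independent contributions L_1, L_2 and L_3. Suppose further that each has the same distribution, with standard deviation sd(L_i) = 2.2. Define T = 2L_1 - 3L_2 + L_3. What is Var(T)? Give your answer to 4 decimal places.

67.7600

Var(L_i) = (2.2)² = 4.84
By independence, Var(T) = (2)²Var(L_1) + (-3)²Var(L_2) + (1)²Var(L_3)
= (2)²·4.84 + (-3)²·4.84 + (1)²·4.84 = 67.76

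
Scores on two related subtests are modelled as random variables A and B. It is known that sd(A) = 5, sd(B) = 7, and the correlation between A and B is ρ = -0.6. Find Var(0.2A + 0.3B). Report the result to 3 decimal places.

2.890

Var(A) = (5)² = 25;  Var(B) = (7)² = 49
Cov(A,B) = ρ·sd(A)·sd(B) = -0.6·5·7 = -21
Var(0.2A + 0.3B) = (0.2)²·Var(A) + (0.3)²·Var(B) + 2·(0.2)·(0.3)·Cov(A,B)
= 0.04·25 + 0.09·49 + 0.12·-21 = 2.89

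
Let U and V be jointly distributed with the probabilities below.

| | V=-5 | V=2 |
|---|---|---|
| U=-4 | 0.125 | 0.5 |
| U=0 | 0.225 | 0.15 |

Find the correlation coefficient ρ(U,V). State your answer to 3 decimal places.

E[U] = -2.5,  E[V] = -0.45
E[UV] = -1.5
Cov(U,V) = E[UV] − E[U]E[V] = -1.5 − (-2.5)(-0.45) = -2.625
Var(U) = 3.75,  Var(V) = 11.1475
ρ = -2.625 / √(3.75·11.1475) ≈ -0.406

-0.406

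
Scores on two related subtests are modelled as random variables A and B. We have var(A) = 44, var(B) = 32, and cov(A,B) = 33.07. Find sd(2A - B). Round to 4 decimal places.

8.7017

var(2A - B) = (2)²·var(A) + (-1)²·var(B) + 2·(2)·(-1)·cov(A,B)
= 4·44 + 1·32 + -4·33.07 = 75.72
sd(2A - B) = √75.72 ≈ 8.7017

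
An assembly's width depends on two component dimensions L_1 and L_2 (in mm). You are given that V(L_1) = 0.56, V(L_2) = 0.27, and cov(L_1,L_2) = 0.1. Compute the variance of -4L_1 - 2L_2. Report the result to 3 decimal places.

V(-4L_1 - 2L_2) = (-4)²·V(L_1) + (-2)²·V(L_2) + 2·(-4)·(-2)·cov(L_1,L_2)
= 16·0.56 + 4·0.27 + 16·0.1 = 11.64

11.640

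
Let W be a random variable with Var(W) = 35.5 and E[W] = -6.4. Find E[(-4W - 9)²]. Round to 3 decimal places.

843.560

E[-4W - 9] = -4·-6.4 − 9 = 16.6
Var(-4W - 9) = (-4)²·35.5 = 568
E[(-4W - 9)²] = Var((-4W - 9)) + (E[(-4W - 9)])² = 568 + (16.6)² = 843.56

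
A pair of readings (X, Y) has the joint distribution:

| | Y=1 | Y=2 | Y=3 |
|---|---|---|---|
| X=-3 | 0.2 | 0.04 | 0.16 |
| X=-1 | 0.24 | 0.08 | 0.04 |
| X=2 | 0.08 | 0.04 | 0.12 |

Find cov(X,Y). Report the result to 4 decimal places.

E[X] = -1.08,  E[Y] = 1.8
E[XY] = -1.76
cov(X,Y) = E[XY] − E[X]E[Y] = -1.76 − (-1.08)(1.8) = 0.184

0.1840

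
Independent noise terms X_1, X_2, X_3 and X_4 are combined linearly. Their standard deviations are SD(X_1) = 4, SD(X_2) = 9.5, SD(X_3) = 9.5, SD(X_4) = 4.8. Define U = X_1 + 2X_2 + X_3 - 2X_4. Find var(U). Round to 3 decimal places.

var(X_1) = 16, var(X_2) = 90.25, var(X_3) = 90.25, var(X_4) = 23.04
By independence, var(U) = (1)²var(X_1) + (2)²var(X_2) + (1)²var(X_3) + (-2)²var(X_4)
= (1)²·16 + (2)²·90.25 + (1)²·90.25 + (-2)²·23.04 = 559.41

559.410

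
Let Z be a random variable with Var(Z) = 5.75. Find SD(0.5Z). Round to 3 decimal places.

Var(0.5Z) = (0.5)²·5.75 = 1.4375
SD(0.5Z) = √1.4375 ≈ 1.199

1.199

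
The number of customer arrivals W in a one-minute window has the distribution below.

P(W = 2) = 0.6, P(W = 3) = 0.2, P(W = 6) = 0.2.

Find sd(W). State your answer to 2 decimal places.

E[W] = (2)(0.6) + (3)(0.2) + (6)(0.2) = 3
E[W²] = (2)²(0.6) + (3)²(0.2) + (6)²(0.2) = 11.4
Var(W) = E[W²] − (E[W])² = 11.4 − (3)² = 2.4
sd(W) = √2.4 ≈ 1.55

1.55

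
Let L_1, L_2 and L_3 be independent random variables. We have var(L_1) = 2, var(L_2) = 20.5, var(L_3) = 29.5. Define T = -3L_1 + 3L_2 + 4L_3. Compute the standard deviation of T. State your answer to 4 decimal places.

By independence, var(T) = (-3)²var(L_1) + (3)²var(L_2) + (4)²var(L_3)
= (-3)²·2 + (3)²·20.5 + (4)²·29.5 = 674.5
sd(T) = √674.5 ≈ 25.9711

25.9711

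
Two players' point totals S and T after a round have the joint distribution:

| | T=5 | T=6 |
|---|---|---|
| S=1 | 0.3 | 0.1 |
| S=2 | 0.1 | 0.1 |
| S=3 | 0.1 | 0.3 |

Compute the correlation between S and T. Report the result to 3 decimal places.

0.447

E[S] = 2,  E[T] = 5.5
E[ST] = 11.2
Cov(S,T) = E[ST] − E[S]E[T] = 11.2 − (2)(5.5) = 0.2
Var(S) = 0.8,  Var(T) = 0.25
ρ = 0.2 / √(0.8·0.25) ≈ 0.447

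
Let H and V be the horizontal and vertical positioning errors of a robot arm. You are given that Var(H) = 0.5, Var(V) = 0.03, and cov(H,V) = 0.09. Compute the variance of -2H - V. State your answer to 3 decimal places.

2.390

Var(-2H - V) = (-2)²·Var(H) + (-1)²·Var(V) + 2·(-2)·(-1)·cov(H,V)
= 4·0.5 + 1·0.03 + 4·0.09 = 2.39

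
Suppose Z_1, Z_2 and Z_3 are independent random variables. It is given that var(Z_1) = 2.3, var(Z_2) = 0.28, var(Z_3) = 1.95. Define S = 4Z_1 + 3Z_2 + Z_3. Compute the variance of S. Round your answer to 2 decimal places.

41.27

By independence, var(S) = (4)²var(Z_1) + (3)²var(Z_2) + (1)²var(Z_3)
= (4)²·2.3 + (3)²·0.28 + (1)²·1.95 = 41.27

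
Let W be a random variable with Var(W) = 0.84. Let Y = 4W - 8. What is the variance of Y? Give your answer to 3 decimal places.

13.440

Var(4W - 8) = (4)²·Var(W) = 16·0.84 = 13.44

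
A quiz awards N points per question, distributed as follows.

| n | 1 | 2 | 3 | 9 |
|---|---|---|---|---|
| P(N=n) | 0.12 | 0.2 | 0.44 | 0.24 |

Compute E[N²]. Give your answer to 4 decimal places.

24.3200

E[N²] = (1)²(0.12) + (2)²(0.2) + (3)²(0.44) + (9)²(0.24) = 24.32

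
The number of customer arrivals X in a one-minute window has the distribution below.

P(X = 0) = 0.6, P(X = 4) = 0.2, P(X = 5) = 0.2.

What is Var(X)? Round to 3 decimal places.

E[X] = (0)(0.6) + (4)(0.2) + (5)(0.2) = 1.8
E[X²] = (0)²(0.6) + (4)²(0.2) + (5)²(0.2) = 8.2
Var(X) = E[X²] − (E[X])² = 8.2 − (1.8)² = 4.96

4.960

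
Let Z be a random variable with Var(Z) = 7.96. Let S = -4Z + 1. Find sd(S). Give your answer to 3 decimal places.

Var(-4Z + 1) = (-4)²·7.96 = 127.36
sd(S) = √127.36 ≈ 11.285

11.285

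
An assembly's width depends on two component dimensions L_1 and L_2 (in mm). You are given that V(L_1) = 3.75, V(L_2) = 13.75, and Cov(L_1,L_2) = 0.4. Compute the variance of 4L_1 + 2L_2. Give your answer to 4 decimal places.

121.4000

V(4L_1 + 2L_2) = (4)²·V(L_1) + (2)²·V(L_2) + 2·(4)·(2)·Cov(L_1,L_2)
= 16·3.75 + 4·13.75 + 16·0.4 = 121.4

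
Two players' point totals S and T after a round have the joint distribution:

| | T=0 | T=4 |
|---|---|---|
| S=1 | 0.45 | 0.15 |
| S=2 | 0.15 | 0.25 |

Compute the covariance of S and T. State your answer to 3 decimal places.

0.360

E[S] = 1.4,  E[T] = 1.6
E[ST] = 2.6
Cov(S,T) = E[ST] − E[S]E[T] = 2.6 − (1.4)(1.6) = 0.36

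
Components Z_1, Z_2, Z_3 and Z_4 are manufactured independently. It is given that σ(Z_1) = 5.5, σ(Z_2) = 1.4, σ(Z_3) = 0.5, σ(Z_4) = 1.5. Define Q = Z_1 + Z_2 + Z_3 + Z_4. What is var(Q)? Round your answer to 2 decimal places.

var(Z_1) = 30.25, var(Z_2) = 1.96, var(Z_3) = 0.25, var(Z_4) = 2.25
By independence, var(Q) = (1)²var(Z_1) + (1)²var(Z_2) + (1)²var(Z_3) + (1)²var(Z_4)
= (1)²·30.25 + (1)²·1.96 + (1)²·0.25 + (1)²·2.25 = 34.71

34.71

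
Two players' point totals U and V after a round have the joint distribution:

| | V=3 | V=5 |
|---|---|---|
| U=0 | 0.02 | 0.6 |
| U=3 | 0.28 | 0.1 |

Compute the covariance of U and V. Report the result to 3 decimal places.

-0.996

E[U] = 1.14,  E[V] = 4.4
E[UV] = 4.02
cov(U,V) = E[UV] − E[U]E[V] = 4.02 − (1.14)(4.4) = -0.996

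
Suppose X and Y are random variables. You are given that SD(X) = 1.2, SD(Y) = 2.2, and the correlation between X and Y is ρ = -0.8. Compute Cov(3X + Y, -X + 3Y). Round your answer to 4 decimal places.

Var(X) = (1.2)² = 1.44;  Var(Y) = (2.2)² = 4.84
Cov(X,Y) = ρ·SD(X)·SD(Y) = -0.8·1.2·2.2 = -2.112
Cov(3X + Y, -X + 3Y) = (3)(-1)Var(X) + (1)(3)Var(Y) + [(3)(3) + (1)(-1)]Cov(X,Y)
= -3·1.44 + 3·4.84 + 8·-2.112 = -6.696

-6.6960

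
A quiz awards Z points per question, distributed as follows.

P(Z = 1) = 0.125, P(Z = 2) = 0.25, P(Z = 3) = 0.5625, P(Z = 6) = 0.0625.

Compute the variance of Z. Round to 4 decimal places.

1.2148

E[Z] = (1)(0.125) + (2)(0.25) + (3)(0.5625) + (6)(0.0625) = 2.6875
E[Z²] = (1)²(0.125) + (2)²(0.25) + (3)²(0.5625) + (6)²(0.0625) = 8.4375
Var(Z) = E[Z²] − (E[Z])² = 8.4375 − (2.6875)² = 1.21484375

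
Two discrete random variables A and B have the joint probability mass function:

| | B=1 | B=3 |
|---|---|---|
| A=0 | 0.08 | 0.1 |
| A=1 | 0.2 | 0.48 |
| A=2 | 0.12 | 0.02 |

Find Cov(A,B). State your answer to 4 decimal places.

E[A] = 0.96,  E[B] = 2.2
E[AB] = 2
Cov(A,B) = E[AB] − E[A]E[B] = 2 − (0.96)(2.2) = -0.112

-0.1120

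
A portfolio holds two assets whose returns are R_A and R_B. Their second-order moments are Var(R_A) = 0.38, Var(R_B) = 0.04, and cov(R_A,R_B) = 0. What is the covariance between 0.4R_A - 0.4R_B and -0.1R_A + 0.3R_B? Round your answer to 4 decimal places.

cov(0.4R_A - 0.4R_B, -0.1R_A + 0.3R_B) = (0.4)(-0.1)Var(R_A) + (-0.4)(0.3)Var(R_B) + [(0.4)(0.3) + (-0.4)(-0.1)]cov(R_A,R_B)
= -0.04·0.38 + -0.12·0.04 + 0.16·0 = -0.02

-0.0200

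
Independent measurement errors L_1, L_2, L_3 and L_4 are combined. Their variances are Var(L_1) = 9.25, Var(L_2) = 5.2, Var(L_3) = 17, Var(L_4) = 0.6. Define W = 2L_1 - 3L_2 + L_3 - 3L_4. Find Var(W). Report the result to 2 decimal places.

By independence, Var(W) = (2)²Var(L_1) + (-3)²Var(L_2) + (1)²Var(L_3) + (-3)²Var(L_4)
= (2)²·9.25 + (-3)²·5.2 + (1)²·17 + (-3)²·0.6 = 106.2

106.20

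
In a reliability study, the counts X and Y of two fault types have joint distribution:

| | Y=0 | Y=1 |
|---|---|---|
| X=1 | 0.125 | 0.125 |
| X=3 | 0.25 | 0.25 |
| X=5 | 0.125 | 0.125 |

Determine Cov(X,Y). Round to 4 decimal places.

0.0000

E[X] = 3,  E[Y] = 0.5
E[XY] = 1.5
Cov(X,Y) = E[XY] − E[X]E[Y] = 1.5 − (3)(0.5) = 0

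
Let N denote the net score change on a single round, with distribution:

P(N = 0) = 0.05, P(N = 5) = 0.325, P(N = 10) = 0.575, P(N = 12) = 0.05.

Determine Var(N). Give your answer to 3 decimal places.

9.224

E[N] = (0)(0.05) + (5)(0.325) + (10)(0.575) + (12)(0.05) = 7.975
E[N²] = (0)²(0.05) + (5)²(0.325) + (10)²(0.575) + (12)²(0.05) = 72.825
Var(N) = E[N²] − (E[N])² = 72.825 − (7.975)² = 9.224375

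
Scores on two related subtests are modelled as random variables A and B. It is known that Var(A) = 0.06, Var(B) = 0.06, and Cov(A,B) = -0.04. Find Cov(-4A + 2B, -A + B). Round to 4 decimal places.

0.6000

Cov(-4A + 2B, -A + B) = (-4)(-1)Var(A) + (2)(1)Var(B) + [(-4)(1) + (2)(-1)]Cov(A,B)
= 4·0.06 + 2·0.06 + -6·-0.04 = 0.6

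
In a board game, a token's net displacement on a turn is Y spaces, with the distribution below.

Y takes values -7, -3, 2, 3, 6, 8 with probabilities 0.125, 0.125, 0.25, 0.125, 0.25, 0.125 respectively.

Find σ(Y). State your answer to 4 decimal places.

4.6754

E[Y] = (-7)(0.125) + (-3)(0.125) + (2)(0.25) + (3)(0.125) + (6)(0.25) + (8)(0.125) = 2.125
E[Y²] = (-7)²(0.125) + (-3)²(0.125) + (2)²(0.25) + (3)²(0.125) + (6)²(0.25) + (8)²(0.125) = 26.375
Var(Y) = E[Y²] − (E[Y])² = 26.375 − (2.125)² = 21.859375
σ(Y) = √21.859375 ≈ 4.6754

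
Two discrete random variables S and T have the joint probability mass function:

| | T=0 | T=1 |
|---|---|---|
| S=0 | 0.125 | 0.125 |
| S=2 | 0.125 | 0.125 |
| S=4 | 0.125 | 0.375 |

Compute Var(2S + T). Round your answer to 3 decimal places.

E[S] = 2.5,  E[T] = 0.625,  E[ST] = 1.75
Var(S) = 9 − (2.5)² = 2.75;  Var(T) = 0.625 − (0.625)² = 0.234375
Cov(S,T) = 1.75 − (2.5)(0.625) = 0.1875
Var(2S + T) = (2)²·2.75 + (1)²·0.234375 + 2·(2)·(1)·0.1875 = 11.984375

11.984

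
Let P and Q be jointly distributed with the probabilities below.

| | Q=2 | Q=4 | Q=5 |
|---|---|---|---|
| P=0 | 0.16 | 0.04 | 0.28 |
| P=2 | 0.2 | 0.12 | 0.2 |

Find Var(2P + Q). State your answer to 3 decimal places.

5.254

E[P] = 1.04,  E[Q] = 3.76,  E[PQ] = 3.76
Var(P) = 2.08 − (1.04)² = 0.9984;  Var(Q) = 16 − (3.76)² = 1.8624
Cov(P,Q) = 3.76 − (1.04)(3.76) = -0.1504
Var(2P + Q) = (2)²·0.9984 + (1)²·1.8624 + 2·(2)·(1)·-0.1504 = 5.2544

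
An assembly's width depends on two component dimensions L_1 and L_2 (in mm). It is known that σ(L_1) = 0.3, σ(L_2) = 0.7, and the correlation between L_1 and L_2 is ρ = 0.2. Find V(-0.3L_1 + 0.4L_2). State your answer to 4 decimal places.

0.0764

V(L_1) = (0.3)² = 0.09;  V(L_2) = (0.7)² = 0.49
Cov(L_1,L_2) = ρ·σ(L_1)·σ(L_2) = 0.2·0.3·0.7 = 0.042
V(-0.3L_1 + 0.4L_2) = (-0.3)²·V(L_1) + (0.4)²·V(L_2) + 2·(-0.3)·(0.4)·Cov(L_1,L_2)
= 0.09·0.09 + 0.16·0.49 + -0.24·0.042 = 0.07642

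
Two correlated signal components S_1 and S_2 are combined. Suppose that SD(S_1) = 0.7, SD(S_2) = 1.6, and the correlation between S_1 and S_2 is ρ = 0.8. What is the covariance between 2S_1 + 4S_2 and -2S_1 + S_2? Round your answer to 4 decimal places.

Var(S_1) = (0.7)² = 0.49;  Var(S_2) = (1.6)² = 2.56
Cov(S_1,S_2) = ρ·SD(S_1)·SD(S_2) = 0.8·0.7·1.6 = 0.896
Cov(2S_1 + 4S_2, -2S_1 + S_2) = (2)(-2)Var(S_1) + (4)(1)Var(S_2) + [(2)(1) + (4)(-2)]Cov(S_1,S_2)
= -4·0.49 + 4·2.56 + -6·0.896 = 2.904

2.9040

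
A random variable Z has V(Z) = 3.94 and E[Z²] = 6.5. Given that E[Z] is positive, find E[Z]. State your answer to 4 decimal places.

(E[Z])² = E[Z²] − V(Z) = 6.5 − 3.94 = 2.56
E[Z] = √2.56 = 1.6

1.6000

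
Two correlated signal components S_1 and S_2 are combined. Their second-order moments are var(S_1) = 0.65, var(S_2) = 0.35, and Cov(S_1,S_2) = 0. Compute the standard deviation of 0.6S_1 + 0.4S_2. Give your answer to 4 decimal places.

0.5385

var(0.6S_1 + 0.4S_2) = (0.6)²·var(S_1) + (0.4)²·var(S_2) + 2·(0.6)·(0.4)·Cov(S_1,S_2)
= 0.36·0.65 + 0.16·0.35 + 0.48·0 = 0.29
SD(0.6S_1 + 0.4S_2) = √0.29 ≈ 0.5385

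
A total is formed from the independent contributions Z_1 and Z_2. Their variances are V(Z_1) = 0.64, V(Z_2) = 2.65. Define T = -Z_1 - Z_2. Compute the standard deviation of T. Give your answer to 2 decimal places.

By independence, V(T) = (-1)²V(Z_1) + (-1)²V(Z_2)
= (-1)²·0.64 + (-1)²·2.65 = 3.29
sd(T) = √3.29 ≈ 1.81

1.81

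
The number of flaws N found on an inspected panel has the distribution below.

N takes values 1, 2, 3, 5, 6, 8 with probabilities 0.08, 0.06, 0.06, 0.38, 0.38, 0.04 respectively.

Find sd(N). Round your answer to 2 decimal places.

1.67

E[N] = (1)(0.08) + (2)(0.06) + (3)(0.06) + (5)(0.38) + (6)(0.38) + (8)(0.04) = 4.88
E[N²] = (1)²(0.08) + (2)²(0.06) + (3)²(0.06) + (5)²(0.38) + (6)²(0.38) + (8)²(0.04) = 26.6
Var(N) = E[N²] − (E[N])² = 26.6 − (4.88)² = 2.7856
sd(N) = √2.7856 ≈ 1.67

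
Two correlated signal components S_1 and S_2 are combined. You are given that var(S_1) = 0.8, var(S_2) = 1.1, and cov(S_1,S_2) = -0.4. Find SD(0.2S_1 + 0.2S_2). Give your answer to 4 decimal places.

0.2098

var(0.2S_1 + 0.2S_2) = (0.2)²·var(S_1) + (0.2)²·var(S_2) + 2·(0.2)·(0.2)·cov(S_1,S_2)
= 0.04·0.8 + 0.04·1.1 + 0.08·-0.4 = 0.044
SD(0.2S_1 + 0.2S_2) = √0.044 ≈ 0.2098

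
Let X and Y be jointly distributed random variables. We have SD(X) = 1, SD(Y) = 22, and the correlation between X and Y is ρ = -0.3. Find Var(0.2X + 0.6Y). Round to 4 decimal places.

Var(X) = (1)² = 1;  Var(Y) = (22)² = 484
cov(X,Y) = ρ·SD(X)·SD(Y) = -0.3·1·22 = -6.6
Var(0.2X + 0.6Y) = (0.2)²·Var(X) + (0.6)²·Var(Y) + 2·(0.2)·(0.6)·cov(X,Y)
= 0.04·1 + 0.36·484 + 0.24·-6.6 = 172.696

172.6960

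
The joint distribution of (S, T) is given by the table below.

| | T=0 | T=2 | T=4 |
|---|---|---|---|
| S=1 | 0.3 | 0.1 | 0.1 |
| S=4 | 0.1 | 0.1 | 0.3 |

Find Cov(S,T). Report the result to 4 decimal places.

E[S] = 2.5,  E[T] = 2
E[ST] = 6.2
Cov(S,T) = E[ST] − E[S]E[T] = 6.2 − (2.5)(2) = 1.2

1.2000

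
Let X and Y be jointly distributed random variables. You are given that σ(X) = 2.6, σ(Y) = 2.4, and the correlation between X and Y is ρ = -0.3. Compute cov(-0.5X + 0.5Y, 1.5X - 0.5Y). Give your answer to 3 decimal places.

V(X) = (2.6)² = 6.76;  V(Y) = (2.4)² = 5.76
cov(X,Y) = ρ·σ(X)·σ(Y) = -0.3·2.6·2.4 = -1.872
cov(-0.5X + 0.5Y, 1.5X - 0.5Y) = (-0.5)(1.5)V(X) + (0.5)(-0.5)V(Y) + [(-0.5)(-0.5) + (0.5)(1.5)]cov(X,Y)
= -0.75·6.76 + -0.25·5.76 + 1·-1.872 = -8.382

-8.382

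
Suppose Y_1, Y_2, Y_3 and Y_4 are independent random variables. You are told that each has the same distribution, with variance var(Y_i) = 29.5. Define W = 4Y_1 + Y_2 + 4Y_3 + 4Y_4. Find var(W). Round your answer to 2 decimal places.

1445.50

By independence, var(W) = (4)²var(Y_1) + (1)²var(Y_2) + (4)²var(Y_3) + (4)²var(Y_4)
= (4)²·29.5 + (1)²·29.5 + (4)²·29.5 + (4)²·29.5 = 1445.5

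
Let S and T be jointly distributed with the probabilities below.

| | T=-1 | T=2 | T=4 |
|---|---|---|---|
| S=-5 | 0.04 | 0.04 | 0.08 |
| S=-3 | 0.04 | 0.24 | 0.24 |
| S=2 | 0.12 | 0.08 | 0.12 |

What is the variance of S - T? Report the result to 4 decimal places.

E[S] = -1.72,  E[T] = 2.28,  E[ST] = -4.96
Var(S) = 9.96 − (-1.72)² = 7.0016;  Var(T) = 8.68 − (2.28)² = 3.4816
cov(S,T) = -4.96 − (-1.72)(2.28) = -1.0384
Var(S - T) = (1)²·7.0016 + (-1)²·3.4816 + 2·(1)·(-1)·-1.0384 = 12.56

12.5600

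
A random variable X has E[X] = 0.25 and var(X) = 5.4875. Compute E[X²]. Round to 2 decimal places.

E[X²] = var(X) + (E[X])² = 5.4875 + (0.25)² = 5.55

5.55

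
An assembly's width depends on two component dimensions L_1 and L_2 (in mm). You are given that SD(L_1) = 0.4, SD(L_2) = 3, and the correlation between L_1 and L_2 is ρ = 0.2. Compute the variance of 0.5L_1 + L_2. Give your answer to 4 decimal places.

9.2800

Var(L_1) = (0.4)² = 0.16;  Var(L_2) = (3)² = 9
cov(L_1,L_2) = ρ·SD(L_1)·SD(L_2) = 0.2·0.4·3 = 0.24
Var(0.5L_1 + L_2) = (0.5)²·Var(L_1) + (1)²·Var(L_2) + 2·(0.5)·(1)·cov(L_1,L_2)
= 0.25·0.16 + 1·9 + 1·0.24 = 9.28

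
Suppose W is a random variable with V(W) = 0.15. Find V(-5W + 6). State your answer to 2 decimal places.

3.75

V(-5W + 6) = (-5)²·V(W) = 25·0.15 = 3.75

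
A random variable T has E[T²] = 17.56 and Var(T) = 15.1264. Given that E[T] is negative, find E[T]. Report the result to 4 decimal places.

-1.5600

(E[T])² = E[T²] − Var(T) = 17.56 − 15.1264 = 2.4336
E[T] = −√2.4336 = -1.56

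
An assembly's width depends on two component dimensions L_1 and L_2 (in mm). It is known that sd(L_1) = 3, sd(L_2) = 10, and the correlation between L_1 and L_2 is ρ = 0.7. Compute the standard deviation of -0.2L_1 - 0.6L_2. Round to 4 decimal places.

Var(L_1) = (3)² = 9;  Var(L_2) = (10)² = 100
Cov(L_1,L_2) = ρ·sd(L_1)·sd(L_2) = 0.7·3·10 = 21
Var(-0.2L_1 - 0.6L_2) = (-0.2)²·Var(L_1) + (-0.6)²·Var(L_2) + 2·(-0.2)·(-0.6)·Cov(L_1,L_2)
= 0.04·9 + 0.36·100 + 0.24·21 = 41.4
sd(-0.2L_1 - 0.6L_2) = √41.4 ≈ 6.4343

6.4343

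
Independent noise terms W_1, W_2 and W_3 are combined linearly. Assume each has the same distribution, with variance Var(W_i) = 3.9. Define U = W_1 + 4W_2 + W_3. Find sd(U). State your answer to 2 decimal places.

By independence, Var(U) = (1)²Var(W_1) + (4)²Var(W_2) + (1)²Var(W_3)
= (1)²·3.9 + (4)²·3.9 + (1)²·3.9 = 70.2
sd(U) = √70.2 ≈ 8.38

8.38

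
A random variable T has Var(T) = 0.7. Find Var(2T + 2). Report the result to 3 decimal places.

Var(2T + 2) = (2)²·Var(T) = 4·0.7 = 2.8

2.800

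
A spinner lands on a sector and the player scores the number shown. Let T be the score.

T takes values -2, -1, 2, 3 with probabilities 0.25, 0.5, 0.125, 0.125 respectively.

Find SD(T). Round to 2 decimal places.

E[T] = (-2)(0.25) + (-1)(0.5) + (2)(0.125) + (3)(0.125) = -0.375
E[T²] = (-2)²(0.25) + (-1)²(0.5) + (2)²(0.125) + (3)²(0.125) = 3.125
Var(T) = E[T²] − (E[T])² = 3.125 − (-0.375)² = 2.984375
SD(T) = √2.984375 ≈ 1.73

1.73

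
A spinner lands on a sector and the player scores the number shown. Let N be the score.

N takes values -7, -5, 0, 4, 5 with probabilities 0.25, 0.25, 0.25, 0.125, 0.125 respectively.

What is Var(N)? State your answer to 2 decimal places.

20.11

E[N] = (-7)(0.25) + (-5)(0.25) + (0)(0.25) + (4)(0.125) + (5)(0.125) = -1.875
E[N²] = (-7)²(0.25) + (-5)²(0.25) + (0)²(0.25) + (4)²(0.125) + (5)²(0.125) = 23.625
Var(N) = E[N²] − (E[N])² = 23.625 − (-1.875)² = 20.109375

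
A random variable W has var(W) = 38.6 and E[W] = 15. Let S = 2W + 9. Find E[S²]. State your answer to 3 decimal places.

E[2W + 9] = 2·15 + 9 = 39
var(2W + 9) = (2)²·38.6 = 154.4
E[S²] = var(S) + (E[S])² = 154.4 + (39)² = 1675.4

1675.400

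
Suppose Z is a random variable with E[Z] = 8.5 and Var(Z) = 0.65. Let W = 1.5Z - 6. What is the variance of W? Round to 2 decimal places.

1.46

Var(1.5Z - 6) = (1.5)²·Var(Z) = 2.25·0.65 = 1.4625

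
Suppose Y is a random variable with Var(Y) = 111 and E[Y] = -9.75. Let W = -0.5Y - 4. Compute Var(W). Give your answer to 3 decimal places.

Var(-0.5Y - 4) = (-0.5)²·Var(Y) = 0.25·111 = 27.75

27.750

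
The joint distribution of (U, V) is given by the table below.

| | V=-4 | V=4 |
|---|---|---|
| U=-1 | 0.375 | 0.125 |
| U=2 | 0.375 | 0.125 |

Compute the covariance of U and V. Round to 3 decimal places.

E[U] = 0.5,  E[V] = -2
E[UV] = -1
cov(U,V) = E[UV] − E[U]E[V] = -1 − (0.5)(-2) = 0

0.000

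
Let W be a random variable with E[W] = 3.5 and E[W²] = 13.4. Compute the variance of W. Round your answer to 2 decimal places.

V(W) = 13.4 − (3.5)² = 1.15

1.15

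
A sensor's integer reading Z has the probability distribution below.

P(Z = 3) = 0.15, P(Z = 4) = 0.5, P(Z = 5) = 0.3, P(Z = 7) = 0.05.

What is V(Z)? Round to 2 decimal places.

E[Z] = (3)(0.15) + (4)(0.5) + (5)(0.3) + (7)(0.05) = 4.3
E[Z²] = (3)²(0.15) + (4)²(0.5) + (5)²(0.3) + (7)²(0.05) = 19.3
V(Z) = E[Z²] − (E[Z])² = 19.3 − (4.3)² = 0.81

0.81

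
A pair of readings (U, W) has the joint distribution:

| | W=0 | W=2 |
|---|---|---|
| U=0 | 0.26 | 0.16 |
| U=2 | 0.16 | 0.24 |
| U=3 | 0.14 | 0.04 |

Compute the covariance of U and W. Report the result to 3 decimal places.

0.021

E[U] = 1.34,  E[W] = 0.88
E[UW] = 1.2
Cov(U,W) = E[UW] − E[U]E[W] = 1.2 − (1.34)(0.88) = 0.0208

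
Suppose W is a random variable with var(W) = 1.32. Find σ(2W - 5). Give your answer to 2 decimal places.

2.30

var(2W - 5) = (2)²·1.32 = 5.28
σ(2W - 5) = √5.28 ≈ 2.30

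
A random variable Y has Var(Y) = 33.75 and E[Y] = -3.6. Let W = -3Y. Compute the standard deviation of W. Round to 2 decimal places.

Var(-3Y) = (-3)²·33.75 = 303.75
SD(W) = √303.75 ≈ 17.43

17.43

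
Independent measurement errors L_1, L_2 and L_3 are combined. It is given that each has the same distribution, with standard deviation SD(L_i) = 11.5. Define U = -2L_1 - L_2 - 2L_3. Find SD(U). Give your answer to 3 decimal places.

34.500

V(L_i) = (11.5)² = 132.25
By independence, V(U) = (-2)²V(L_1) + (-1)²V(L_2) + (-2)²V(L_3)
= (-2)²·132.25 + (-1)²·132.25 + (-2)²·132.25 = 1190.25
SD(U) = √1190.25 ≈ 34.500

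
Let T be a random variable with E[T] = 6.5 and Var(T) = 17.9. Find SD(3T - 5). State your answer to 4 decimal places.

Var(3T - 5) = (3)²·17.9 = 161.1
SD(3T - 5) = √161.1 ≈ 12.6925

12.6925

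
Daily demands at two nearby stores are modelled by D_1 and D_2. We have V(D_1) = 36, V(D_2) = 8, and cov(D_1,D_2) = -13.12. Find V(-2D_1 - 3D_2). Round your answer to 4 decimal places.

V(-2D_1 - 3D_2) = (-2)²·V(D_1) + (-3)²·V(D_2) + 2·(-2)·(-3)·cov(D_1,D_2)
= 4·36 + 9·8 + 12·-13.12 = 58.56

58.5600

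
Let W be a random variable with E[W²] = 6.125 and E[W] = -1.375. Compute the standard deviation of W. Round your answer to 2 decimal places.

2.06

var(W) = 6.125 − (-1.375)² = 4.234375
σ(W) = √4.234375 ≈ 2.06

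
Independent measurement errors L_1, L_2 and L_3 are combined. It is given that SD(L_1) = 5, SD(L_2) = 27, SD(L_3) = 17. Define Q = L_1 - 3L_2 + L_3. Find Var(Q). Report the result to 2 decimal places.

6875.00

Var(L_1) = 25, Var(L_2) = 729, Var(L_3) = 289
By independence, Var(Q) = (1)²Var(L_1) + (-3)²Var(L_2) + (1)²Var(L_3)
= (1)²·25 + (-3)²·729 + (1)²·289 = 6875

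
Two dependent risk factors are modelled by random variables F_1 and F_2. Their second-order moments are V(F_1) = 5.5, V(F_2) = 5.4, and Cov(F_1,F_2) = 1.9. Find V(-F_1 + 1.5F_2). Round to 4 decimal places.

V(-F_1 + 1.5F_2) = (-1)²·V(F_1) + (1.5)²·V(F_2) + 2·(-1)·(1.5)·Cov(F_1,F_2)
= 1·5.5 + 2.25·5.4 + -3·1.9 = 11.95

11.9500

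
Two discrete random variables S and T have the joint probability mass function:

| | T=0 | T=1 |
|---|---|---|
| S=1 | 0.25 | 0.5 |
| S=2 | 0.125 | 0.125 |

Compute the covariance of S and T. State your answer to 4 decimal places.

E[S] = 1.25,  E[T] = 0.625
E[ST] = 0.75
Cov(S,T) = E[ST] − E[S]E[T] = 0.75 − (1.25)(0.625) = -0.03125

-0.0313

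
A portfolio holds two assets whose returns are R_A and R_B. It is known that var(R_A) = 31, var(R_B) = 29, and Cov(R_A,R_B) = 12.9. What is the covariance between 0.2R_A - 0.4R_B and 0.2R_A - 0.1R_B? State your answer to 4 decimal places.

Cov(0.2R_A - 0.4R_B, 0.2R_A - 0.1R_B) = (0.2)(0.2)var(R_A) + (-0.4)(-0.1)var(R_B) + [(0.2)(-0.1) + (-0.4)(0.2)]Cov(R_A,R_B)
= 0.04·31 + 0.04·29 + -0.1·12.9 = 1.11

1.1100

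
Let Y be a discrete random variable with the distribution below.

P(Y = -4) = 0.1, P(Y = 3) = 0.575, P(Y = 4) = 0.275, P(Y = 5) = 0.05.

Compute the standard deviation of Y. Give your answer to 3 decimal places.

2.296

E[Y] = (-4)(0.1) + (3)(0.575) + (4)(0.275) + (5)(0.05) = 2.675
E[Y²] = (-4)²(0.1) + (3)²(0.575) + (4)²(0.275) + (5)²(0.05) = 12.425
V(Y) = E[Y²] − (E[Y])² = 12.425 − (2.675)² = 5.269375
SD(Y) = √5.269375 ≈ 2.296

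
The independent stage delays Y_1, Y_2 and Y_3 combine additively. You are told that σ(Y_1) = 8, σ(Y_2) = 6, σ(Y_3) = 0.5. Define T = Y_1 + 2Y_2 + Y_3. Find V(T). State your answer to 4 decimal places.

V(Y_1) = 64, V(Y_2) = 36, V(Y_3) = 0.25
By independence, V(T) = (1)²V(Y_1) + (2)²V(Y_2) + (1)²V(Y_3)
= (1)²·64 + (2)²·36 + (1)²·0.25 = 208.25

208.2500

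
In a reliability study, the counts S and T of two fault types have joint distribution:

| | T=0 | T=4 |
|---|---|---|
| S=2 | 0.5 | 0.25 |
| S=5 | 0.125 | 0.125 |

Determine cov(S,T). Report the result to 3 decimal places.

0.375

E[S] = 2.75,  E[T] = 1.5
E[ST] = 4.5
cov(S,T) = E[ST] − E[S]E[T] = 4.5 − (2.75)(1.5) = 0.375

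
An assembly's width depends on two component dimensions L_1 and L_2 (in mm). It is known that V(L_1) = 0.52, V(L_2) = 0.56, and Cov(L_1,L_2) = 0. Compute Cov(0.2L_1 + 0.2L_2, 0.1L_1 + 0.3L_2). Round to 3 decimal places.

0.044

Cov(0.2L_1 + 0.2L_2, 0.1L_1 + 0.3L_2) = (0.2)(0.1)V(L_1) + (0.2)(0.3)V(L_2) + [(0.2)(0.3) + (0.2)(0.1)]Cov(L_1,L_2)
= 0.02·0.52 + 0.06·0.56 + 0.08·0 = 0.044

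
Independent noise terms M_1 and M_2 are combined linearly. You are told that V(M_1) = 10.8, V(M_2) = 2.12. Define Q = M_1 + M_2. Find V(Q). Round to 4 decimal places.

By independence, V(Q) = (1)²V(M_1) + (1)²V(M_2)
= (1)²·10.8 + (1)²·2.12 = 12.92

12.9200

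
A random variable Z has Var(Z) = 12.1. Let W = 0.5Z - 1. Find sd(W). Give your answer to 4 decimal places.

Var(0.5Z - 1) = (0.5)²·12.1 = 3.025
sd(W) = √3.025 ≈ 1.7393

1.7393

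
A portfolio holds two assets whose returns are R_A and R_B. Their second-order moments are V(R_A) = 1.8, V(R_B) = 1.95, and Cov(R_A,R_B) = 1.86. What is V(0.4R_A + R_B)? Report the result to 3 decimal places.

V(0.4R_A + R_B) = (0.4)²·V(R_A) + (1)²·V(R_B) + 2·(0.4)·(1)·Cov(R_A,R_B)
= 0.16·1.8 + 1·1.95 + 0.8·1.86 = 3.726

3.726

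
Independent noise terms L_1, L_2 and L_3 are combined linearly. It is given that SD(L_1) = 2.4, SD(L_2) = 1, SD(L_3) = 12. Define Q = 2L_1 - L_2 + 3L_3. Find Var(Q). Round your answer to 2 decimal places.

Var(L_1) = 5.76, Var(L_2) = 1, Var(L_3) = 144
By independence, Var(Q) = (2)²Var(L_1) + (-1)²Var(L_2) + (3)²Var(L_3)
= (2)²·5.76 + (-1)²·1 + (3)²·144 = 1320.04

1320.04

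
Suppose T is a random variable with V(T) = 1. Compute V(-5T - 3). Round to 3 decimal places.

V(-5T - 3) = (-5)²·V(T) = 25·1 = 25

25.000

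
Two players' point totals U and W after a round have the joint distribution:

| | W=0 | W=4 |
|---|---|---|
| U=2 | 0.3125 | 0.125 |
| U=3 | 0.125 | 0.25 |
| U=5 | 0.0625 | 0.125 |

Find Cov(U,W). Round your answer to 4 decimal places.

0.6250

E[U] = 2.9375,  E[W] = 2
E[UW] = 6.5
Cov(U,W) = E[UW] − E[U]E[W] = 6.5 − (2.9375)(2) = 0.625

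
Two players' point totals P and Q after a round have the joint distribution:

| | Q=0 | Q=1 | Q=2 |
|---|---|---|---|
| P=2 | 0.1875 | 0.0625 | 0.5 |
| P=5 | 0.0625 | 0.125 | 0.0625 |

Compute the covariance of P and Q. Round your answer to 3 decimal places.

-0.234

E[P] = 2.75,  E[Q] = 1.3125
E[PQ] = 3.375
cov(P,Q) = E[PQ] − E[P]E[Q] = 3.375 − (2.75)(1.3125) = -0.234375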